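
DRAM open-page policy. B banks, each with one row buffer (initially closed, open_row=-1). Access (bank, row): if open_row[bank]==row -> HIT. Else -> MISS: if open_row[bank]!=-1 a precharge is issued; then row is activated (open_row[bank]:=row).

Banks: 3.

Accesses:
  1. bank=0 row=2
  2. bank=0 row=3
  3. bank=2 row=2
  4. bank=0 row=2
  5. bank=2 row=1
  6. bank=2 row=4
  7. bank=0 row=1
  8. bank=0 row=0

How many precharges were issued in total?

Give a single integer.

Answer: 6

Derivation:
Acc 1: bank0 row2 -> MISS (open row2); precharges=0
Acc 2: bank0 row3 -> MISS (open row3); precharges=1
Acc 3: bank2 row2 -> MISS (open row2); precharges=1
Acc 4: bank0 row2 -> MISS (open row2); precharges=2
Acc 5: bank2 row1 -> MISS (open row1); precharges=3
Acc 6: bank2 row4 -> MISS (open row4); precharges=4
Acc 7: bank0 row1 -> MISS (open row1); precharges=5
Acc 8: bank0 row0 -> MISS (open row0); precharges=6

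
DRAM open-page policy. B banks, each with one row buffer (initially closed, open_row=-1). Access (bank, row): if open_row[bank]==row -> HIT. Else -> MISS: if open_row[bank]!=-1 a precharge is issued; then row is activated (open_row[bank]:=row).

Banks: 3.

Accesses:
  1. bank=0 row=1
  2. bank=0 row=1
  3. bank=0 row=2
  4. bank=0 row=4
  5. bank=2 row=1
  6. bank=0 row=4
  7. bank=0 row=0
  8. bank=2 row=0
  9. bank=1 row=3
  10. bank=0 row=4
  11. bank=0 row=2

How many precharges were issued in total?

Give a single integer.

Answer: 6

Derivation:
Acc 1: bank0 row1 -> MISS (open row1); precharges=0
Acc 2: bank0 row1 -> HIT
Acc 3: bank0 row2 -> MISS (open row2); precharges=1
Acc 4: bank0 row4 -> MISS (open row4); precharges=2
Acc 5: bank2 row1 -> MISS (open row1); precharges=2
Acc 6: bank0 row4 -> HIT
Acc 7: bank0 row0 -> MISS (open row0); precharges=3
Acc 8: bank2 row0 -> MISS (open row0); precharges=4
Acc 9: bank1 row3 -> MISS (open row3); precharges=4
Acc 10: bank0 row4 -> MISS (open row4); precharges=5
Acc 11: bank0 row2 -> MISS (open row2); precharges=6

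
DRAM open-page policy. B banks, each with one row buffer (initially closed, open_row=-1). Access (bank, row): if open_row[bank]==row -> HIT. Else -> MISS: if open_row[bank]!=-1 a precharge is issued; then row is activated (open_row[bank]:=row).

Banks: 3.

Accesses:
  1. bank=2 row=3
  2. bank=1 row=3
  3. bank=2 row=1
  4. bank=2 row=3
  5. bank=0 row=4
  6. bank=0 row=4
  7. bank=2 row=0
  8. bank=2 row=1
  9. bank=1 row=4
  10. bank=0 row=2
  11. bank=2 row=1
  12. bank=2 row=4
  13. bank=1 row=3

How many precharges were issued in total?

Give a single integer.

Answer: 8

Derivation:
Acc 1: bank2 row3 -> MISS (open row3); precharges=0
Acc 2: bank1 row3 -> MISS (open row3); precharges=0
Acc 3: bank2 row1 -> MISS (open row1); precharges=1
Acc 4: bank2 row3 -> MISS (open row3); precharges=2
Acc 5: bank0 row4 -> MISS (open row4); precharges=2
Acc 6: bank0 row4 -> HIT
Acc 7: bank2 row0 -> MISS (open row0); precharges=3
Acc 8: bank2 row1 -> MISS (open row1); precharges=4
Acc 9: bank1 row4 -> MISS (open row4); precharges=5
Acc 10: bank0 row2 -> MISS (open row2); precharges=6
Acc 11: bank2 row1 -> HIT
Acc 12: bank2 row4 -> MISS (open row4); precharges=7
Acc 13: bank1 row3 -> MISS (open row3); precharges=8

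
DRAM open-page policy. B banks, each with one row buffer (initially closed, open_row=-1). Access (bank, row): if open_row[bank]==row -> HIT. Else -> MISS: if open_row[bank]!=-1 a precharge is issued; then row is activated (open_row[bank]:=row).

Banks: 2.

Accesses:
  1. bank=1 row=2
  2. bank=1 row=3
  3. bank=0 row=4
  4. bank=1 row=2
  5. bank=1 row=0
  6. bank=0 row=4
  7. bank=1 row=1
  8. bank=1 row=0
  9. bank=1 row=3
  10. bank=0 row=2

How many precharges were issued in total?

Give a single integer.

Acc 1: bank1 row2 -> MISS (open row2); precharges=0
Acc 2: bank1 row3 -> MISS (open row3); precharges=1
Acc 3: bank0 row4 -> MISS (open row4); precharges=1
Acc 4: bank1 row2 -> MISS (open row2); precharges=2
Acc 5: bank1 row0 -> MISS (open row0); precharges=3
Acc 6: bank0 row4 -> HIT
Acc 7: bank1 row1 -> MISS (open row1); precharges=4
Acc 8: bank1 row0 -> MISS (open row0); precharges=5
Acc 9: bank1 row3 -> MISS (open row3); precharges=6
Acc 10: bank0 row2 -> MISS (open row2); precharges=7

Answer: 7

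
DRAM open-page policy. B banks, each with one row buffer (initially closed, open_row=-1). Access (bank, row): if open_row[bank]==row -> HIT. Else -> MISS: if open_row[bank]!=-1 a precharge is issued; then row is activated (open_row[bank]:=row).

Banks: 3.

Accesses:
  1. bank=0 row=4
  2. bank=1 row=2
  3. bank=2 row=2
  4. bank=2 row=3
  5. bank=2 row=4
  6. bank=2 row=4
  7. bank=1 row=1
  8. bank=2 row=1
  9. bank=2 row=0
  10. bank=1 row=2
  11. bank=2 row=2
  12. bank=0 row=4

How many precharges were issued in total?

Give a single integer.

Acc 1: bank0 row4 -> MISS (open row4); precharges=0
Acc 2: bank1 row2 -> MISS (open row2); precharges=0
Acc 3: bank2 row2 -> MISS (open row2); precharges=0
Acc 4: bank2 row3 -> MISS (open row3); precharges=1
Acc 5: bank2 row4 -> MISS (open row4); precharges=2
Acc 6: bank2 row4 -> HIT
Acc 7: bank1 row1 -> MISS (open row1); precharges=3
Acc 8: bank2 row1 -> MISS (open row1); precharges=4
Acc 9: bank2 row0 -> MISS (open row0); precharges=5
Acc 10: bank1 row2 -> MISS (open row2); precharges=6
Acc 11: bank2 row2 -> MISS (open row2); precharges=7
Acc 12: bank0 row4 -> HIT

Answer: 7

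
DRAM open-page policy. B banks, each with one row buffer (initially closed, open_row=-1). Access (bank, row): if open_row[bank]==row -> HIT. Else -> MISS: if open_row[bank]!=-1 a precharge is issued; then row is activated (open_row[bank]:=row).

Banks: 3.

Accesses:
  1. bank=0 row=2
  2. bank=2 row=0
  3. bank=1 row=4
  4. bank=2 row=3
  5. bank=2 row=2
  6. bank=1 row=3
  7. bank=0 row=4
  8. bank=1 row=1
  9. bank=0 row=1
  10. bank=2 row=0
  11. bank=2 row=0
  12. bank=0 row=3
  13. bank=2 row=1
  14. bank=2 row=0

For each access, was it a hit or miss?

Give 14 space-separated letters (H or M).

Acc 1: bank0 row2 -> MISS (open row2); precharges=0
Acc 2: bank2 row0 -> MISS (open row0); precharges=0
Acc 3: bank1 row4 -> MISS (open row4); precharges=0
Acc 4: bank2 row3 -> MISS (open row3); precharges=1
Acc 5: bank2 row2 -> MISS (open row2); precharges=2
Acc 6: bank1 row3 -> MISS (open row3); precharges=3
Acc 7: bank0 row4 -> MISS (open row4); precharges=4
Acc 8: bank1 row1 -> MISS (open row1); precharges=5
Acc 9: bank0 row1 -> MISS (open row1); precharges=6
Acc 10: bank2 row0 -> MISS (open row0); precharges=7
Acc 11: bank2 row0 -> HIT
Acc 12: bank0 row3 -> MISS (open row3); precharges=8
Acc 13: bank2 row1 -> MISS (open row1); precharges=9
Acc 14: bank2 row0 -> MISS (open row0); precharges=10

Answer: M M M M M M M M M M H M M M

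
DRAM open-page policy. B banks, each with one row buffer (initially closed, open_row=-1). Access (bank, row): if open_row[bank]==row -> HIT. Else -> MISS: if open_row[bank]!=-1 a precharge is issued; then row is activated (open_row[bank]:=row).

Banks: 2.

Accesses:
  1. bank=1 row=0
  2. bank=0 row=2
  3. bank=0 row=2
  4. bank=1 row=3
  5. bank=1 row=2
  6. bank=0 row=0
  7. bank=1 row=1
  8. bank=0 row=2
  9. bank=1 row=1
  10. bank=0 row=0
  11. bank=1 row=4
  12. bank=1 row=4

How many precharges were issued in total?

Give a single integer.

Acc 1: bank1 row0 -> MISS (open row0); precharges=0
Acc 2: bank0 row2 -> MISS (open row2); precharges=0
Acc 3: bank0 row2 -> HIT
Acc 4: bank1 row3 -> MISS (open row3); precharges=1
Acc 5: bank1 row2 -> MISS (open row2); precharges=2
Acc 6: bank0 row0 -> MISS (open row0); precharges=3
Acc 7: bank1 row1 -> MISS (open row1); precharges=4
Acc 8: bank0 row2 -> MISS (open row2); precharges=5
Acc 9: bank1 row1 -> HIT
Acc 10: bank0 row0 -> MISS (open row0); precharges=6
Acc 11: bank1 row4 -> MISS (open row4); precharges=7
Acc 12: bank1 row4 -> HIT

Answer: 7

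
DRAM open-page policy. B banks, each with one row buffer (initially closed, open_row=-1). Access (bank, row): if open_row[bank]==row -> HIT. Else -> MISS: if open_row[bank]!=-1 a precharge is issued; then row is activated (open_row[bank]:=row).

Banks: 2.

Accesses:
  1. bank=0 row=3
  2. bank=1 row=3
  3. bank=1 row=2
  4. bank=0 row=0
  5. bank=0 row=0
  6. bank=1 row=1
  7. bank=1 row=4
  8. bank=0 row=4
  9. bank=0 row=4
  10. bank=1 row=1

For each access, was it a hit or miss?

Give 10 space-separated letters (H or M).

Acc 1: bank0 row3 -> MISS (open row3); precharges=0
Acc 2: bank1 row3 -> MISS (open row3); precharges=0
Acc 3: bank1 row2 -> MISS (open row2); precharges=1
Acc 4: bank0 row0 -> MISS (open row0); precharges=2
Acc 5: bank0 row0 -> HIT
Acc 6: bank1 row1 -> MISS (open row1); precharges=3
Acc 7: bank1 row4 -> MISS (open row4); precharges=4
Acc 8: bank0 row4 -> MISS (open row4); precharges=5
Acc 9: bank0 row4 -> HIT
Acc 10: bank1 row1 -> MISS (open row1); precharges=6

Answer: M M M M H M M M H M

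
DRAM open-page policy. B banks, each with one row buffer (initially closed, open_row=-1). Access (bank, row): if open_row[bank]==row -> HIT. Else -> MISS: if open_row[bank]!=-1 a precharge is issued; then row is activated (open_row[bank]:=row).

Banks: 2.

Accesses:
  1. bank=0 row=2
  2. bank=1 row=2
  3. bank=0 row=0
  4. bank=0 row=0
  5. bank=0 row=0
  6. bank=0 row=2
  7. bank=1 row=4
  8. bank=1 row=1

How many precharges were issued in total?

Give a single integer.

Answer: 4

Derivation:
Acc 1: bank0 row2 -> MISS (open row2); precharges=0
Acc 2: bank1 row2 -> MISS (open row2); precharges=0
Acc 3: bank0 row0 -> MISS (open row0); precharges=1
Acc 4: bank0 row0 -> HIT
Acc 5: bank0 row0 -> HIT
Acc 6: bank0 row2 -> MISS (open row2); precharges=2
Acc 7: bank1 row4 -> MISS (open row4); precharges=3
Acc 8: bank1 row1 -> MISS (open row1); precharges=4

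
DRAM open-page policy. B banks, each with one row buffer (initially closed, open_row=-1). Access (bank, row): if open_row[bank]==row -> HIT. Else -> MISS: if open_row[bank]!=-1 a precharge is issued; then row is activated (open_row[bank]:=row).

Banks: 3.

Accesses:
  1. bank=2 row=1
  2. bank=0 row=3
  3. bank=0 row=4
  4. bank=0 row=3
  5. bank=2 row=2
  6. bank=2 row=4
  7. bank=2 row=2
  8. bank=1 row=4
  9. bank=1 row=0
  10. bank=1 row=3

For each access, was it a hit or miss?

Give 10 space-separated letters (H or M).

Answer: M M M M M M M M M M

Derivation:
Acc 1: bank2 row1 -> MISS (open row1); precharges=0
Acc 2: bank0 row3 -> MISS (open row3); precharges=0
Acc 3: bank0 row4 -> MISS (open row4); precharges=1
Acc 4: bank0 row3 -> MISS (open row3); precharges=2
Acc 5: bank2 row2 -> MISS (open row2); precharges=3
Acc 6: bank2 row4 -> MISS (open row4); precharges=4
Acc 7: bank2 row2 -> MISS (open row2); precharges=5
Acc 8: bank1 row4 -> MISS (open row4); precharges=5
Acc 9: bank1 row0 -> MISS (open row0); precharges=6
Acc 10: bank1 row3 -> MISS (open row3); precharges=7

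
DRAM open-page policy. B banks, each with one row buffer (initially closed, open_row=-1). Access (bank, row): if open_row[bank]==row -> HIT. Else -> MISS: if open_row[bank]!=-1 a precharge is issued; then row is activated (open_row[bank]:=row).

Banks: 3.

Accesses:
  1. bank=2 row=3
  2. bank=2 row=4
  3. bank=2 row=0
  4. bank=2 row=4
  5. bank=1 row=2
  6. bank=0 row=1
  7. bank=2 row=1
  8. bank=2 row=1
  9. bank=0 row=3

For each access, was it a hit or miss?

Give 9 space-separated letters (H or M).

Answer: M M M M M M M H M

Derivation:
Acc 1: bank2 row3 -> MISS (open row3); precharges=0
Acc 2: bank2 row4 -> MISS (open row4); precharges=1
Acc 3: bank2 row0 -> MISS (open row0); precharges=2
Acc 4: bank2 row4 -> MISS (open row4); precharges=3
Acc 5: bank1 row2 -> MISS (open row2); precharges=3
Acc 6: bank0 row1 -> MISS (open row1); precharges=3
Acc 7: bank2 row1 -> MISS (open row1); precharges=4
Acc 8: bank2 row1 -> HIT
Acc 9: bank0 row3 -> MISS (open row3); precharges=5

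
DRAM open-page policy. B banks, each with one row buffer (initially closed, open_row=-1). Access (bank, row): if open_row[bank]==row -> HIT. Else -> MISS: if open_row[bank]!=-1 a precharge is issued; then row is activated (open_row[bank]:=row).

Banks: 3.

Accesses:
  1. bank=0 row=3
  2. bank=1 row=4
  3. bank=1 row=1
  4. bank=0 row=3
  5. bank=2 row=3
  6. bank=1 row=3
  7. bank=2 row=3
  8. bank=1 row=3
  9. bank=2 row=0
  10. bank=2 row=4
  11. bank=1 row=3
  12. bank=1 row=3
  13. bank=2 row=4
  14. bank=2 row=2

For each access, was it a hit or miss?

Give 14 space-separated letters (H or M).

Answer: M M M H M M H H M M H H H M

Derivation:
Acc 1: bank0 row3 -> MISS (open row3); precharges=0
Acc 2: bank1 row4 -> MISS (open row4); precharges=0
Acc 3: bank1 row1 -> MISS (open row1); precharges=1
Acc 4: bank0 row3 -> HIT
Acc 5: bank2 row3 -> MISS (open row3); precharges=1
Acc 6: bank1 row3 -> MISS (open row3); precharges=2
Acc 7: bank2 row3 -> HIT
Acc 8: bank1 row3 -> HIT
Acc 9: bank2 row0 -> MISS (open row0); precharges=3
Acc 10: bank2 row4 -> MISS (open row4); precharges=4
Acc 11: bank1 row3 -> HIT
Acc 12: bank1 row3 -> HIT
Acc 13: bank2 row4 -> HIT
Acc 14: bank2 row2 -> MISS (open row2); precharges=5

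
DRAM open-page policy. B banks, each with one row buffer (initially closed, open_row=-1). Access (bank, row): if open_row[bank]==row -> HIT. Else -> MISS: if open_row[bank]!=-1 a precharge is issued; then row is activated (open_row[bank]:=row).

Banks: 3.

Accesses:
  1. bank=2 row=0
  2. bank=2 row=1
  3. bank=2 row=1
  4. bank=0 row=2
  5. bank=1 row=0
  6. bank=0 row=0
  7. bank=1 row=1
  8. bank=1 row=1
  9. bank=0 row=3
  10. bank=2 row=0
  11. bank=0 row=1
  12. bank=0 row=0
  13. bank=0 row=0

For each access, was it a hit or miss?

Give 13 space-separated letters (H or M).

Answer: M M H M M M M H M M M M H

Derivation:
Acc 1: bank2 row0 -> MISS (open row0); precharges=0
Acc 2: bank2 row1 -> MISS (open row1); precharges=1
Acc 3: bank2 row1 -> HIT
Acc 4: bank0 row2 -> MISS (open row2); precharges=1
Acc 5: bank1 row0 -> MISS (open row0); precharges=1
Acc 6: bank0 row0 -> MISS (open row0); precharges=2
Acc 7: bank1 row1 -> MISS (open row1); precharges=3
Acc 8: bank1 row1 -> HIT
Acc 9: bank0 row3 -> MISS (open row3); precharges=4
Acc 10: bank2 row0 -> MISS (open row0); precharges=5
Acc 11: bank0 row1 -> MISS (open row1); precharges=6
Acc 12: bank0 row0 -> MISS (open row0); precharges=7
Acc 13: bank0 row0 -> HIT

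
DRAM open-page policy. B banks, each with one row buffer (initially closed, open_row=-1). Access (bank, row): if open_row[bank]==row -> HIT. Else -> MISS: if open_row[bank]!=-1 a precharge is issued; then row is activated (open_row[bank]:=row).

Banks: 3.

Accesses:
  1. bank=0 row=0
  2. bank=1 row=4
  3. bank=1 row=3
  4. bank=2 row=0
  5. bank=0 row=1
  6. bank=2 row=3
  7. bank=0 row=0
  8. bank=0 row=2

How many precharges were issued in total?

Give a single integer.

Answer: 5

Derivation:
Acc 1: bank0 row0 -> MISS (open row0); precharges=0
Acc 2: bank1 row4 -> MISS (open row4); precharges=0
Acc 3: bank1 row3 -> MISS (open row3); precharges=1
Acc 4: bank2 row0 -> MISS (open row0); precharges=1
Acc 5: bank0 row1 -> MISS (open row1); precharges=2
Acc 6: bank2 row3 -> MISS (open row3); precharges=3
Acc 7: bank0 row0 -> MISS (open row0); precharges=4
Acc 8: bank0 row2 -> MISS (open row2); precharges=5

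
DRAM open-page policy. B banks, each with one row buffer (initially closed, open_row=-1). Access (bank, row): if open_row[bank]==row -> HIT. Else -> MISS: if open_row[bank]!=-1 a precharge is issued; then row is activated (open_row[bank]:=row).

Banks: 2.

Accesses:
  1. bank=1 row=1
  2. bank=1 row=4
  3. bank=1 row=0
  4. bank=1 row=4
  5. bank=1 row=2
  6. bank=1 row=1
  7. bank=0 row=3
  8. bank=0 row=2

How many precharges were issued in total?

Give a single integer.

Acc 1: bank1 row1 -> MISS (open row1); precharges=0
Acc 2: bank1 row4 -> MISS (open row4); precharges=1
Acc 3: bank1 row0 -> MISS (open row0); precharges=2
Acc 4: bank1 row4 -> MISS (open row4); precharges=3
Acc 5: bank1 row2 -> MISS (open row2); precharges=4
Acc 6: bank1 row1 -> MISS (open row1); precharges=5
Acc 7: bank0 row3 -> MISS (open row3); precharges=5
Acc 8: bank0 row2 -> MISS (open row2); precharges=6

Answer: 6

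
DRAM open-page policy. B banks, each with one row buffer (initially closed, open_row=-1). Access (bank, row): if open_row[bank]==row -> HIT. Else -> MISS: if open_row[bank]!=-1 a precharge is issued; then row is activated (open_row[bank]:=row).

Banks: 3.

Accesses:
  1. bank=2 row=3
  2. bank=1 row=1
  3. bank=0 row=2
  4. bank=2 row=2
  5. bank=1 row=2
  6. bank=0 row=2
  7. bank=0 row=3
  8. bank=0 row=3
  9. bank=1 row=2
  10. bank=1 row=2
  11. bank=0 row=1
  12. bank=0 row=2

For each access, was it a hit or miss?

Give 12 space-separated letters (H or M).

Acc 1: bank2 row3 -> MISS (open row3); precharges=0
Acc 2: bank1 row1 -> MISS (open row1); precharges=0
Acc 3: bank0 row2 -> MISS (open row2); precharges=0
Acc 4: bank2 row2 -> MISS (open row2); precharges=1
Acc 5: bank1 row2 -> MISS (open row2); precharges=2
Acc 6: bank0 row2 -> HIT
Acc 7: bank0 row3 -> MISS (open row3); precharges=3
Acc 8: bank0 row3 -> HIT
Acc 9: bank1 row2 -> HIT
Acc 10: bank1 row2 -> HIT
Acc 11: bank0 row1 -> MISS (open row1); precharges=4
Acc 12: bank0 row2 -> MISS (open row2); precharges=5

Answer: M M M M M H M H H H M M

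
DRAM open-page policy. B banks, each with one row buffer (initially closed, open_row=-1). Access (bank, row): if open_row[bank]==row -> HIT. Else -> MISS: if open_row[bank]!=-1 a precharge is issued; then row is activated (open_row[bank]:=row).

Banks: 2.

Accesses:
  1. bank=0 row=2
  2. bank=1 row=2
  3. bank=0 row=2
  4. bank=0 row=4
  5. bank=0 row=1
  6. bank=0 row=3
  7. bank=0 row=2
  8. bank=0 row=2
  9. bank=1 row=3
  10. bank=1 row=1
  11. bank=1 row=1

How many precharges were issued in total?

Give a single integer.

Acc 1: bank0 row2 -> MISS (open row2); precharges=0
Acc 2: bank1 row2 -> MISS (open row2); precharges=0
Acc 3: bank0 row2 -> HIT
Acc 4: bank0 row4 -> MISS (open row4); precharges=1
Acc 5: bank0 row1 -> MISS (open row1); precharges=2
Acc 6: bank0 row3 -> MISS (open row3); precharges=3
Acc 7: bank0 row2 -> MISS (open row2); precharges=4
Acc 8: bank0 row2 -> HIT
Acc 9: bank1 row3 -> MISS (open row3); precharges=5
Acc 10: bank1 row1 -> MISS (open row1); precharges=6
Acc 11: bank1 row1 -> HIT

Answer: 6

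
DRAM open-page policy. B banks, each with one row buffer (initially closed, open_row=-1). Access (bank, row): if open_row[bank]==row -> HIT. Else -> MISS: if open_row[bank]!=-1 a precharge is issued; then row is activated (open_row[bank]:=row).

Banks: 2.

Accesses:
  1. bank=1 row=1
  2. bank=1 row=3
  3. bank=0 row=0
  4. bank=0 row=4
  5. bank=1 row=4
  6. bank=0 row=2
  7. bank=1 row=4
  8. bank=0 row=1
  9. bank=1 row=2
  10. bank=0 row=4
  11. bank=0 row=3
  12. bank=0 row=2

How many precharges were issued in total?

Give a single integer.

Answer: 9

Derivation:
Acc 1: bank1 row1 -> MISS (open row1); precharges=0
Acc 2: bank1 row3 -> MISS (open row3); precharges=1
Acc 3: bank0 row0 -> MISS (open row0); precharges=1
Acc 4: bank0 row4 -> MISS (open row4); precharges=2
Acc 5: bank1 row4 -> MISS (open row4); precharges=3
Acc 6: bank0 row2 -> MISS (open row2); precharges=4
Acc 7: bank1 row4 -> HIT
Acc 8: bank0 row1 -> MISS (open row1); precharges=5
Acc 9: bank1 row2 -> MISS (open row2); precharges=6
Acc 10: bank0 row4 -> MISS (open row4); precharges=7
Acc 11: bank0 row3 -> MISS (open row3); precharges=8
Acc 12: bank0 row2 -> MISS (open row2); precharges=9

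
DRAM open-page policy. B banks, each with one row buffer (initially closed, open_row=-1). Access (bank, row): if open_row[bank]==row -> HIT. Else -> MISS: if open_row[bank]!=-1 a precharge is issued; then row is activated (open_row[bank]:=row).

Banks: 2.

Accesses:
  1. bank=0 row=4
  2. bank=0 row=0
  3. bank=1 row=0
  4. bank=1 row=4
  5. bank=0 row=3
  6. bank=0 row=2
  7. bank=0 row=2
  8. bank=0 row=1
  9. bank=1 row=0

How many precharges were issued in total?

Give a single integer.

Acc 1: bank0 row4 -> MISS (open row4); precharges=0
Acc 2: bank0 row0 -> MISS (open row0); precharges=1
Acc 3: bank1 row0 -> MISS (open row0); precharges=1
Acc 4: bank1 row4 -> MISS (open row4); precharges=2
Acc 5: bank0 row3 -> MISS (open row3); precharges=3
Acc 6: bank0 row2 -> MISS (open row2); precharges=4
Acc 7: bank0 row2 -> HIT
Acc 8: bank0 row1 -> MISS (open row1); precharges=5
Acc 9: bank1 row0 -> MISS (open row0); precharges=6

Answer: 6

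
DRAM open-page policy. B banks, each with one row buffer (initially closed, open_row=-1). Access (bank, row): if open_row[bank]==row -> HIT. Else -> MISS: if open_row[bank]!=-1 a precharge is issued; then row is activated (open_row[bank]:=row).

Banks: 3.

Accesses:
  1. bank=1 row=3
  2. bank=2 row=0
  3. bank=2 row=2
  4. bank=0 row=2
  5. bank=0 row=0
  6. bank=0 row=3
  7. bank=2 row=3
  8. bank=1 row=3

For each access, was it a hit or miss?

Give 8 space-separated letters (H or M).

Acc 1: bank1 row3 -> MISS (open row3); precharges=0
Acc 2: bank2 row0 -> MISS (open row0); precharges=0
Acc 3: bank2 row2 -> MISS (open row2); precharges=1
Acc 4: bank0 row2 -> MISS (open row2); precharges=1
Acc 5: bank0 row0 -> MISS (open row0); precharges=2
Acc 6: bank0 row3 -> MISS (open row3); precharges=3
Acc 7: bank2 row3 -> MISS (open row3); precharges=4
Acc 8: bank1 row3 -> HIT

Answer: M M M M M M M H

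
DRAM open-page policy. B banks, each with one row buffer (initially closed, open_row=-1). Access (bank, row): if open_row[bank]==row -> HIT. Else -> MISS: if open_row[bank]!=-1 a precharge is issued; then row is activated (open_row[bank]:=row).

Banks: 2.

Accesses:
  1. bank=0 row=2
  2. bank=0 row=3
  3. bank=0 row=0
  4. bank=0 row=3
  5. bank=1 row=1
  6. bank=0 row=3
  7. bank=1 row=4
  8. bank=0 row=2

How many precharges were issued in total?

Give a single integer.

Answer: 5

Derivation:
Acc 1: bank0 row2 -> MISS (open row2); precharges=0
Acc 2: bank0 row3 -> MISS (open row3); precharges=1
Acc 3: bank0 row0 -> MISS (open row0); precharges=2
Acc 4: bank0 row3 -> MISS (open row3); precharges=3
Acc 5: bank1 row1 -> MISS (open row1); precharges=3
Acc 6: bank0 row3 -> HIT
Acc 7: bank1 row4 -> MISS (open row4); precharges=4
Acc 8: bank0 row2 -> MISS (open row2); precharges=5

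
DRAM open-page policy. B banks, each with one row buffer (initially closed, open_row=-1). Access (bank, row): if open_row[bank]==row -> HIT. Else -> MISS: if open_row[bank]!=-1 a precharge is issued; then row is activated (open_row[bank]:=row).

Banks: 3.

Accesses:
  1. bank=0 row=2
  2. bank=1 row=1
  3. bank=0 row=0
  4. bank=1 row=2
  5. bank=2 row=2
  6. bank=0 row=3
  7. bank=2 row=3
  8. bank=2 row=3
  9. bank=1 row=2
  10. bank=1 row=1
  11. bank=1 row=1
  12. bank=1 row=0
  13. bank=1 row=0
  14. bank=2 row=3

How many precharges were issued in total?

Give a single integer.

Answer: 6

Derivation:
Acc 1: bank0 row2 -> MISS (open row2); precharges=0
Acc 2: bank1 row1 -> MISS (open row1); precharges=0
Acc 3: bank0 row0 -> MISS (open row0); precharges=1
Acc 4: bank1 row2 -> MISS (open row2); precharges=2
Acc 5: bank2 row2 -> MISS (open row2); precharges=2
Acc 6: bank0 row3 -> MISS (open row3); precharges=3
Acc 7: bank2 row3 -> MISS (open row3); precharges=4
Acc 8: bank2 row3 -> HIT
Acc 9: bank1 row2 -> HIT
Acc 10: bank1 row1 -> MISS (open row1); precharges=5
Acc 11: bank1 row1 -> HIT
Acc 12: bank1 row0 -> MISS (open row0); precharges=6
Acc 13: bank1 row0 -> HIT
Acc 14: bank2 row3 -> HIT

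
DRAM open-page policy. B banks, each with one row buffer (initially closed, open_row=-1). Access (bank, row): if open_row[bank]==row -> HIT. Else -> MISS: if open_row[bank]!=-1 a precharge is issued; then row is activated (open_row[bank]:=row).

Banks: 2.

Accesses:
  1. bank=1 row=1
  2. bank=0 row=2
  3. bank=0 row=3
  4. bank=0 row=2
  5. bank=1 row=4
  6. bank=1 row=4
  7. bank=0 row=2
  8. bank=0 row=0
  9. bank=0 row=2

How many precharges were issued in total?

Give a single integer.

Answer: 5

Derivation:
Acc 1: bank1 row1 -> MISS (open row1); precharges=0
Acc 2: bank0 row2 -> MISS (open row2); precharges=0
Acc 3: bank0 row3 -> MISS (open row3); precharges=1
Acc 4: bank0 row2 -> MISS (open row2); precharges=2
Acc 5: bank1 row4 -> MISS (open row4); precharges=3
Acc 6: bank1 row4 -> HIT
Acc 7: bank0 row2 -> HIT
Acc 8: bank0 row0 -> MISS (open row0); precharges=4
Acc 9: bank0 row2 -> MISS (open row2); precharges=5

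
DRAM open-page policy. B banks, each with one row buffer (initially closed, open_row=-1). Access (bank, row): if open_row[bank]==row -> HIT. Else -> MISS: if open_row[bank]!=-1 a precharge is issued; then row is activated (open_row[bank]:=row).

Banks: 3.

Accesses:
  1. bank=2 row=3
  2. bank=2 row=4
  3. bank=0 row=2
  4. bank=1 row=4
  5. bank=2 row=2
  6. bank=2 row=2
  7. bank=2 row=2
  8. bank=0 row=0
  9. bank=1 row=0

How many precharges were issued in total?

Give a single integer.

Answer: 4

Derivation:
Acc 1: bank2 row3 -> MISS (open row3); precharges=0
Acc 2: bank2 row4 -> MISS (open row4); precharges=1
Acc 3: bank0 row2 -> MISS (open row2); precharges=1
Acc 4: bank1 row4 -> MISS (open row4); precharges=1
Acc 5: bank2 row2 -> MISS (open row2); precharges=2
Acc 6: bank2 row2 -> HIT
Acc 7: bank2 row2 -> HIT
Acc 8: bank0 row0 -> MISS (open row0); precharges=3
Acc 9: bank1 row0 -> MISS (open row0); precharges=4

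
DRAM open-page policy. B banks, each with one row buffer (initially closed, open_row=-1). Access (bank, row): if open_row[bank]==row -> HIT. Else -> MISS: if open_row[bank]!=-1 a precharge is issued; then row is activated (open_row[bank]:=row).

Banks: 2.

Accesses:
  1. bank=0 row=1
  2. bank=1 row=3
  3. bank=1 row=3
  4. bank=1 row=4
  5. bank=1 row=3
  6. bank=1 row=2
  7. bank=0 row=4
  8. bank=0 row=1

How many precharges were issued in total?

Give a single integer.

Acc 1: bank0 row1 -> MISS (open row1); precharges=0
Acc 2: bank1 row3 -> MISS (open row3); precharges=0
Acc 3: bank1 row3 -> HIT
Acc 4: bank1 row4 -> MISS (open row4); precharges=1
Acc 5: bank1 row3 -> MISS (open row3); precharges=2
Acc 6: bank1 row2 -> MISS (open row2); precharges=3
Acc 7: bank0 row4 -> MISS (open row4); precharges=4
Acc 8: bank0 row1 -> MISS (open row1); precharges=5

Answer: 5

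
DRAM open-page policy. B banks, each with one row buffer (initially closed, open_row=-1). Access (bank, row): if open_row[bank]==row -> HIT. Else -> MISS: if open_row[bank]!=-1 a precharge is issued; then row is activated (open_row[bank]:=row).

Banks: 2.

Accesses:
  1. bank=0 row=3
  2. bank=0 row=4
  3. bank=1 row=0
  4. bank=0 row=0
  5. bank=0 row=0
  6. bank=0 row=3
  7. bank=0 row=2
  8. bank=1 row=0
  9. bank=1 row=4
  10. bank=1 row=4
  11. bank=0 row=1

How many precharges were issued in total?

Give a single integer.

Answer: 6

Derivation:
Acc 1: bank0 row3 -> MISS (open row3); precharges=0
Acc 2: bank0 row4 -> MISS (open row4); precharges=1
Acc 3: bank1 row0 -> MISS (open row0); precharges=1
Acc 4: bank0 row0 -> MISS (open row0); precharges=2
Acc 5: bank0 row0 -> HIT
Acc 6: bank0 row3 -> MISS (open row3); precharges=3
Acc 7: bank0 row2 -> MISS (open row2); precharges=4
Acc 8: bank1 row0 -> HIT
Acc 9: bank1 row4 -> MISS (open row4); precharges=5
Acc 10: bank1 row4 -> HIT
Acc 11: bank0 row1 -> MISS (open row1); precharges=6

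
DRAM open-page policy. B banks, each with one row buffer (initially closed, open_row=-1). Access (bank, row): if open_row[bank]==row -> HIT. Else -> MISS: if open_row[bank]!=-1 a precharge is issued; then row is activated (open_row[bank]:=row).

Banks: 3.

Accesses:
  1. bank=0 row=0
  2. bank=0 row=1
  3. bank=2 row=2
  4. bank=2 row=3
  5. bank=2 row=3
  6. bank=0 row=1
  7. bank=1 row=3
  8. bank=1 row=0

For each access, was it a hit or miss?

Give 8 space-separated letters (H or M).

Answer: M M M M H H M M

Derivation:
Acc 1: bank0 row0 -> MISS (open row0); precharges=0
Acc 2: bank0 row1 -> MISS (open row1); precharges=1
Acc 3: bank2 row2 -> MISS (open row2); precharges=1
Acc 4: bank2 row3 -> MISS (open row3); precharges=2
Acc 5: bank2 row3 -> HIT
Acc 6: bank0 row1 -> HIT
Acc 7: bank1 row3 -> MISS (open row3); precharges=2
Acc 8: bank1 row0 -> MISS (open row0); precharges=3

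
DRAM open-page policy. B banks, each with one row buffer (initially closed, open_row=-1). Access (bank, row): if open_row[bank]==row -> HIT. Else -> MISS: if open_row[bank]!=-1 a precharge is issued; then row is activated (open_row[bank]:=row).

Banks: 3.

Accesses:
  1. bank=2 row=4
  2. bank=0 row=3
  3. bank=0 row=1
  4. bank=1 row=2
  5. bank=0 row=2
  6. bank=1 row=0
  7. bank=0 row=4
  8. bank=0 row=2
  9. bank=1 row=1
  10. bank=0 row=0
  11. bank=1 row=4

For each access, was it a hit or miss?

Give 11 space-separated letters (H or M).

Answer: M M M M M M M M M M M

Derivation:
Acc 1: bank2 row4 -> MISS (open row4); precharges=0
Acc 2: bank0 row3 -> MISS (open row3); precharges=0
Acc 3: bank0 row1 -> MISS (open row1); precharges=1
Acc 4: bank1 row2 -> MISS (open row2); precharges=1
Acc 5: bank0 row2 -> MISS (open row2); precharges=2
Acc 6: bank1 row0 -> MISS (open row0); precharges=3
Acc 7: bank0 row4 -> MISS (open row4); precharges=4
Acc 8: bank0 row2 -> MISS (open row2); precharges=5
Acc 9: bank1 row1 -> MISS (open row1); precharges=6
Acc 10: bank0 row0 -> MISS (open row0); precharges=7
Acc 11: bank1 row4 -> MISS (open row4); precharges=8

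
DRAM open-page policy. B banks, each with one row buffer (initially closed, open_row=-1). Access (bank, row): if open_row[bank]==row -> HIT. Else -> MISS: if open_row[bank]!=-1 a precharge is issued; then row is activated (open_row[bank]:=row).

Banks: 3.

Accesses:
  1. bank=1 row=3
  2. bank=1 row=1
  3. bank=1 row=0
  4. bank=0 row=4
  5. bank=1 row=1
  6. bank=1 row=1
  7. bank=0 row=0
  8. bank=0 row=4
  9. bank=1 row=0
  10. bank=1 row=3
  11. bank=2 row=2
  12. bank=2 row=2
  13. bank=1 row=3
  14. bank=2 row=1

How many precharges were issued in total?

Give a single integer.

Answer: 8

Derivation:
Acc 1: bank1 row3 -> MISS (open row3); precharges=0
Acc 2: bank1 row1 -> MISS (open row1); precharges=1
Acc 3: bank1 row0 -> MISS (open row0); precharges=2
Acc 4: bank0 row4 -> MISS (open row4); precharges=2
Acc 5: bank1 row1 -> MISS (open row1); precharges=3
Acc 6: bank1 row1 -> HIT
Acc 7: bank0 row0 -> MISS (open row0); precharges=4
Acc 8: bank0 row4 -> MISS (open row4); precharges=5
Acc 9: bank1 row0 -> MISS (open row0); precharges=6
Acc 10: bank1 row3 -> MISS (open row3); precharges=7
Acc 11: bank2 row2 -> MISS (open row2); precharges=7
Acc 12: bank2 row2 -> HIT
Acc 13: bank1 row3 -> HIT
Acc 14: bank2 row1 -> MISS (open row1); precharges=8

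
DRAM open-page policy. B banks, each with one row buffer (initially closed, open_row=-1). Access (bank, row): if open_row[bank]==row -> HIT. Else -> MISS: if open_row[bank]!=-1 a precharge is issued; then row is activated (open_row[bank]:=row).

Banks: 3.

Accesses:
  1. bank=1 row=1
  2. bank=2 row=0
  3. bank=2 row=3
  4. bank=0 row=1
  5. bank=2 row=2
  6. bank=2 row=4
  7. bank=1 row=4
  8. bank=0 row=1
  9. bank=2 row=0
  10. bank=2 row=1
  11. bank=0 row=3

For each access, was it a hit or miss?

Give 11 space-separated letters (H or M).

Answer: M M M M M M M H M M M

Derivation:
Acc 1: bank1 row1 -> MISS (open row1); precharges=0
Acc 2: bank2 row0 -> MISS (open row0); precharges=0
Acc 3: bank2 row3 -> MISS (open row3); precharges=1
Acc 4: bank0 row1 -> MISS (open row1); precharges=1
Acc 5: bank2 row2 -> MISS (open row2); precharges=2
Acc 6: bank2 row4 -> MISS (open row4); precharges=3
Acc 7: bank1 row4 -> MISS (open row4); precharges=4
Acc 8: bank0 row1 -> HIT
Acc 9: bank2 row0 -> MISS (open row0); precharges=5
Acc 10: bank2 row1 -> MISS (open row1); precharges=6
Acc 11: bank0 row3 -> MISS (open row3); precharges=7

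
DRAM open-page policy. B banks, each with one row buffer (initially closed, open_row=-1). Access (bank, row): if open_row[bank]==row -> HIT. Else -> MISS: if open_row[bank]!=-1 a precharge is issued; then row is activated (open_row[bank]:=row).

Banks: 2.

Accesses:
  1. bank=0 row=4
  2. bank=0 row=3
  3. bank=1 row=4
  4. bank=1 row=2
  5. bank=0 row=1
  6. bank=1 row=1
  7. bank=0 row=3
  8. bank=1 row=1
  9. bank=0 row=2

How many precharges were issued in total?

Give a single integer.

Answer: 6

Derivation:
Acc 1: bank0 row4 -> MISS (open row4); precharges=0
Acc 2: bank0 row3 -> MISS (open row3); precharges=1
Acc 3: bank1 row4 -> MISS (open row4); precharges=1
Acc 4: bank1 row2 -> MISS (open row2); precharges=2
Acc 5: bank0 row1 -> MISS (open row1); precharges=3
Acc 6: bank1 row1 -> MISS (open row1); precharges=4
Acc 7: bank0 row3 -> MISS (open row3); precharges=5
Acc 8: bank1 row1 -> HIT
Acc 9: bank0 row2 -> MISS (open row2); precharges=6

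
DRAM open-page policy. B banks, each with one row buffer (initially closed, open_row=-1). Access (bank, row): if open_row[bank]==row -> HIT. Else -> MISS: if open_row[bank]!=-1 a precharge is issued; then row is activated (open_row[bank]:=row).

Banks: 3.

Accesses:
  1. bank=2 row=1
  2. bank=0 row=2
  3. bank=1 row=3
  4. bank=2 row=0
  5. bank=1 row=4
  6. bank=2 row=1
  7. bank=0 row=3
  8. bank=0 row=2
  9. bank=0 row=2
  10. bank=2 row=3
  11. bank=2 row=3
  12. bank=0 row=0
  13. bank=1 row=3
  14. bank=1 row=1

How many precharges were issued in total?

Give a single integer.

Acc 1: bank2 row1 -> MISS (open row1); precharges=0
Acc 2: bank0 row2 -> MISS (open row2); precharges=0
Acc 3: bank1 row3 -> MISS (open row3); precharges=0
Acc 4: bank2 row0 -> MISS (open row0); precharges=1
Acc 5: bank1 row4 -> MISS (open row4); precharges=2
Acc 6: bank2 row1 -> MISS (open row1); precharges=3
Acc 7: bank0 row3 -> MISS (open row3); precharges=4
Acc 8: bank0 row2 -> MISS (open row2); precharges=5
Acc 9: bank0 row2 -> HIT
Acc 10: bank2 row3 -> MISS (open row3); precharges=6
Acc 11: bank2 row3 -> HIT
Acc 12: bank0 row0 -> MISS (open row0); precharges=7
Acc 13: bank1 row3 -> MISS (open row3); precharges=8
Acc 14: bank1 row1 -> MISS (open row1); precharges=9

Answer: 9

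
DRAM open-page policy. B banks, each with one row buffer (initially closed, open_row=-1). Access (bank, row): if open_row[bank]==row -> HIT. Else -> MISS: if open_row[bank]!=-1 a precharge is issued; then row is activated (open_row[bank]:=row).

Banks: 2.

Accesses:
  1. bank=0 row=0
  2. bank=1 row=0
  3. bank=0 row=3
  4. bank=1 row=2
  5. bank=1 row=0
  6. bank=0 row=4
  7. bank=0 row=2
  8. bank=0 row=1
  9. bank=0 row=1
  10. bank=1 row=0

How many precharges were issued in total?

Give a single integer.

Answer: 6

Derivation:
Acc 1: bank0 row0 -> MISS (open row0); precharges=0
Acc 2: bank1 row0 -> MISS (open row0); precharges=0
Acc 3: bank0 row3 -> MISS (open row3); precharges=1
Acc 4: bank1 row2 -> MISS (open row2); precharges=2
Acc 5: bank1 row0 -> MISS (open row0); precharges=3
Acc 6: bank0 row4 -> MISS (open row4); precharges=4
Acc 7: bank0 row2 -> MISS (open row2); precharges=5
Acc 8: bank0 row1 -> MISS (open row1); precharges=6
Acc 9: bank0 row1 -> HIT
Acc 10: bank1 row0 -> HIT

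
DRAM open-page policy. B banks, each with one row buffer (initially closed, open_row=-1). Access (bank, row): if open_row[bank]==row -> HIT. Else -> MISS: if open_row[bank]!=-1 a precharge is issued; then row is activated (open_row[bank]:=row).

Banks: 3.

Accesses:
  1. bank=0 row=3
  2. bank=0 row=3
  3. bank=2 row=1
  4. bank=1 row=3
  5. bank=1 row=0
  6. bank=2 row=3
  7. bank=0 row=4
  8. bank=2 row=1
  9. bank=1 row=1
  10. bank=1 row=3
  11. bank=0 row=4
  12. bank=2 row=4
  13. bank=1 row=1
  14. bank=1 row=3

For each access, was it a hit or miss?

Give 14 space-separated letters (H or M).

Acc 1: bank0 row3 -> MISS (open row3); precharges=0
Acc 2: bank0 row3 -> HIT
Acc 3: bank2 row1 -> MISS (open row1); precharges=0
Acc 4: bank1 row3 -> MISS (open row3); precharges=0
Acc 5: bank1 row0 -> MISS (open row0); precharges=1
Acc 6: bank2 row3 -> MISS (open row3); precharges=2
Acc 7: bank0 row4 -> MISS (open row4); precharges=3
Acc 8: bank2 row1 -> MISS (open row1); precharges=4
Acc 9: bank1 row1 -> MISS (open row1); precharges=5
Acc 10: bank1 row3 -> MISS (open row3); precharges=6
Acc 11: bank0 row4 -> HIT
Acc 12: bank2 row4 -> MISS (open row4); precharges=7
Acc 13: bank1 row1 -> MISS (open row1); precharges=8
Acc 14: bank1 row3 -> MISS (open row3); precharges=9

Answer: M H M M M M M M M M H M M M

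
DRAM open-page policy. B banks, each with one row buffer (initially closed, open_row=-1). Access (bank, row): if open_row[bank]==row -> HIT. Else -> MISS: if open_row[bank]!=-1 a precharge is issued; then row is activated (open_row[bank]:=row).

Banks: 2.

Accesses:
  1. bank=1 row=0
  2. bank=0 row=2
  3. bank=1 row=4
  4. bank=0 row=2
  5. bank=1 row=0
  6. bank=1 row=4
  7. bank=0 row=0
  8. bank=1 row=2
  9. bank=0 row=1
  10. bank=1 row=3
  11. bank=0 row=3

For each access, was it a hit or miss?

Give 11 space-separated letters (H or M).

Answer: M M M H M M M M M M M

Derivation:
Acc 1: bank1 row0 -> MISS (open row0); precharges=0
Acc 2: bank0 row2 -> MISS (open row2); precharges=0
Acc 3: bank1 row4 -> MISS (open row4); precharges=1
Acc 4: bank0 row2 -> HIT
Acc 5: bank1 row0 -> MISS (open row0); precharges=2
Acc 6: bank1 row4 -> MISS (open row4); precharges=3
Acc 7: bank0 row0 -> MISS (open row0); precharges=4
Acc 8: bank1 row2 -> MISS (open row2); precharges=5
Acc 9: bank0 row1 -> MISS (open row1); precharges=6
Acc 10: bank1 row3 -> MISS (open row3); precharges=7
Acc 11: bank0 row3 -> MISS (open row3); precharges=8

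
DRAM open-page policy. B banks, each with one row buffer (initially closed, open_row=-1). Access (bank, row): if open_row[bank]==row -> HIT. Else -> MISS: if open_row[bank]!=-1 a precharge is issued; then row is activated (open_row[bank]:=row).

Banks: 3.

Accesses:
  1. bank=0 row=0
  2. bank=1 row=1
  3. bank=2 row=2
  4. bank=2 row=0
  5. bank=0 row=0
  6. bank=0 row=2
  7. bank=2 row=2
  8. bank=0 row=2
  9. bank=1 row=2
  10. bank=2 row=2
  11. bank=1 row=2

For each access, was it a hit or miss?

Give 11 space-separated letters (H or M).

Answer: M M M M H M M H M H H

Derivation:
Acc 1: bank0 row0 -> MISS (open row0); precharges=0
Acc 2: bank1 row1 -> MISS (open row1); precharges=0
Acc 3: bank2 row2 -> MISS (open row2); precharges=0
Acc 4: bank2 row0 -> MISS (open row0); precharges=1
Acc 5: bank0 row0 -> HIT
Acc 6: bank0 row2 -> MISS (open row2); precharges=2
Acc 7: bank2 row2 -> MISS (open row2); precharges=3
Acc 8: bank0 row2 -> HIT
Acc 9: bank1 row2 -> MISS (open row2); precharges=4
Acc 10: bank2 row2 -> HIT
Acc 11: bank1 row2 -> HIT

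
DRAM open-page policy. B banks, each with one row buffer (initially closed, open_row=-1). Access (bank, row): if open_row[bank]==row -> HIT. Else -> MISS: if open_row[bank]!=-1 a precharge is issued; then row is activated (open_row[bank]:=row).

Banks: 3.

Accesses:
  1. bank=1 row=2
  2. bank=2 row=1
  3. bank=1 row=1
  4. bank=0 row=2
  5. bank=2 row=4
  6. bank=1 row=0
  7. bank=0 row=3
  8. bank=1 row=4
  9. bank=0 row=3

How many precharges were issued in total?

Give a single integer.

Acc 1: bank1 row2 -> MISS (open row2); precharges=0
Acc 2: bank2 row1 -> MISS (open row1); precharges=0
Acc 3: bank1 row1 -> MISS (open row1); precharges=1
Acc 4: bank0 row2 -> MISS (open row2); precharges=1
Acc 5: bank2 row4 -> MISS (open row4); precharges=2
Acc 6: bank1 row0 -> MISS (open row0); precharges=3
Acc 7: bank0 row3 -> MISS (open row3); precharges=4
Acc 8: bank1 row4 -> MISS (open row4); precharges=5
Acc 9: bank0 row3 -> HIT

Answer: 5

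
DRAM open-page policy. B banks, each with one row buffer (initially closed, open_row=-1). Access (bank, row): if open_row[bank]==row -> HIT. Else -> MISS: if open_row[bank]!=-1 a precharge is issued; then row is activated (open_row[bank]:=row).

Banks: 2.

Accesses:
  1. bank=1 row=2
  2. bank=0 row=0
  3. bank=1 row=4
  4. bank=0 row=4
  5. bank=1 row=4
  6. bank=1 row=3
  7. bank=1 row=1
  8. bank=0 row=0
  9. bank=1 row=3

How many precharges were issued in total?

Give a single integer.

Acc 1: bank1 row2 -> MISS (open row2); precharges=0
Acc 2: bank0 row0 -> MISS (open row0); precharges=0
Acc 3: bank1 row4 -> MISS (open row4); precharges=1
Acc 4: bank0 row4 -> MISS (open row4); precharges=2
Acc 5: bank1 row4 -> HIT
Acc 6: bank1 row3 -> MISS (open row3); precharges=3
Acc 7: bank1 row1 -> MISS (open row1); precharges=4
Acc 8: bank0 row0 -> MISS (open row0); precharges=5
Acc 9: bank1 row3 -> MISS (open row3); precharges=6

Answer: 6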